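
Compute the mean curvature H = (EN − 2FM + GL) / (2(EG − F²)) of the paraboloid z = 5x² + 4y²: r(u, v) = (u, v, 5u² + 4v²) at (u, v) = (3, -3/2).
H = 4329*sqrt(1045)/1092025

With E = 100*u^2 + 1, F = 80*u*v, G = 64*v^2 + 1, L = 10/sqrt(100*u^2 + 64*v^2 + 1), M = 0, N = 8/sqrt(100*u^2 + 64*v^2 + 1), assemble
  H = (EN − 2FM + GL) / (2(EG − F²)) = (400*u^2 + 320*v^2 + 9)/(100*u^2 + 64*v^2 + 1)^(3/2).
At (u, v) = (3, -3/2): H = 4329*sqrt(1045)/1092025.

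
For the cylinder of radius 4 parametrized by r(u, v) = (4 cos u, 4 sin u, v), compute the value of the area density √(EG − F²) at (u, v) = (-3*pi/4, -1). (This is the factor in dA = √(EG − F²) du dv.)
√(EG − F²)|_{(-3*pi/4, -1)} = 4

E = 16, F = 0, G = 1, so EG − F² = 16. Taking the positive square root: √(EG − F²) = 4. At (u, v) = (-3*pi/4, -1): 4.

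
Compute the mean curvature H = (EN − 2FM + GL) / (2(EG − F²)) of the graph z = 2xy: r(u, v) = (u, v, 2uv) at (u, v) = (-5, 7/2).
H = 7*sqrt(6)/225

With E = 4*v^2 + 1, F = 4*u*v, G = 4*u^2 + 1, L = 0, M = 2/sqrt(4*u^2 + 4*v^2 + 1), N = 0, assemble
  H = (EN − 2FM + GL) / (2(EG − F²)) = -8*u*v/(4*u^2 + 4*v^2 + 1)^(3/2).
At (u, v) = (-5, 7/2): H = 7*sqrt(6)/225.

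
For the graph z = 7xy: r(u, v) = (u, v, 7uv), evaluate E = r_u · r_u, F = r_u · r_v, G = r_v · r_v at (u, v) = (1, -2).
E = 197;  F = -98;  G = 50

Partials: r_u = (1, 0, 7*v), r_v = (0, 1, 7*u). As functions of (u, v):
  E = r_u · r_u = 49*v^2 + 1,
  F = r_u · r_v = 49*u*v,
  G = r_v · r_v = 49*u^2 + 1.
Evaluating at (u, v) = (1, -2): E = 197, F = -98, G = 50.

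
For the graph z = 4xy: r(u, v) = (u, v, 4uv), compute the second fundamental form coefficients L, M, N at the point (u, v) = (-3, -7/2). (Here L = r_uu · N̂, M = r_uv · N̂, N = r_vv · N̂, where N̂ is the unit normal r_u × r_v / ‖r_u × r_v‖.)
L = 0;  M = 4*sqrt(341)/341;  N = 0

Compute the unit normal N̂(u, v) = (-4*v/sqrt(16*u^2 + 16*v^2 + 1), -4*u/sqrt(16*u^2 + 16*v^2 + 1), 1/sqrt(16*u^2 + 16*v^2 + 1)), and the second partials r_uu, r_uv, r_vv. Take dot products:
  L(u, v) = r_uu · N̂ = 0,
  M(u, v) = r_uv · N̂ = 4/sqrt(16*u^2 + 16*v^2 + 1),
  N(u, v) = r_vv · N̂ = 0.
Evaluating at (u, v) = (-3, -7/2):
  L = 0, M = 4*sqrt(341)/341, N = 0.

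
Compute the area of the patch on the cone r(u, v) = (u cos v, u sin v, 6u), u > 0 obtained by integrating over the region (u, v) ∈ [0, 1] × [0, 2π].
Area = sqrt(37)*pi

Area = ∫∫ √(EG − F²) du dv with √(EG − F²) = sqrt(37)*Abs(u). Integrating over [0, 1] × [0, 2π] gives sqrt(37)*pi.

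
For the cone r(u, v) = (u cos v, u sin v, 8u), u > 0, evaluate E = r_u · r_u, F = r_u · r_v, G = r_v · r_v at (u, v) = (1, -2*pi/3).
E = 65;  F = 0;  G = 1

Partials: r_u = (cos(v), sin(v), 8), r_v = (-u*sin(v), u*cos(v), 0). As functions of (u, v):
  E = r_u · r_u = 65,
  F = r_u · r_v = 0,
  G = r_v · r_v = u^2.
Evaluating at (u, v) = (1, -2*pi/3): E = 65, F = 0, G = 1.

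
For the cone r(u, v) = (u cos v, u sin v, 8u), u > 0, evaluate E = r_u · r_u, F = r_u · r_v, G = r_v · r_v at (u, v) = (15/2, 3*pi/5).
E = 65;  F = 0;  G = 225/4

Partials: r_u = (cos(v), sin(v), 8), r_v = (-u*sin(v), u*cos(v), 0). As functions of (u, v):
  E = r_u · r_u = 65,
  F = r_u · r_v = 0,
  G = r_v · r_v = u^2.
Evaluating at (u, v) = (15/2, 3*pi/5): E = 65, F = 0, G = 225/4.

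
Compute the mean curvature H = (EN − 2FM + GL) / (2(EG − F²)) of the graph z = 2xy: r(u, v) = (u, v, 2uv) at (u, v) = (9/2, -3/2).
H = 54*sqrt(91)/8281

With E = 4*v^2 + 1, F = 4*u*v, G = 4*u^2 + 1, L = 0, M = 2/sqrt(4*u^2 + 4*v^2 + 1), N = 0, assemble
  H = (EN − 2FM + GL) / (2(EG − F²)) = -8*u*v/(4*u^2 + 4*v^2 + 1)^(3/2).
At (u, v) = (9/2, -3/2): H = 54*sqrt(91)/8281.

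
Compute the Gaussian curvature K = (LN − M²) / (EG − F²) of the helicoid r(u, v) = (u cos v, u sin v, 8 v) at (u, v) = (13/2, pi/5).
K = -1024/180625

Coefficients of the first fundamental form: E = 1, F = 0, G = u^2 + 64.
Coefficients of the second fundamental form: L = 0, M = -8/sqrt(u^2 + 64), N = 0.
Assemble K = (LN − M²)/(EG − F²) = -64/(u^2 + 64)^2. At (u, v) = (13/2, pi/5): K = -1024/180625.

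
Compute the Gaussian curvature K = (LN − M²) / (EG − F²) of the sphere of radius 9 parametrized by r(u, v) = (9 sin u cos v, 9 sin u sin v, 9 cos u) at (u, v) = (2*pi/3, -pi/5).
K = 1/81

Coefficients of the first fundamental form: E = 81, F = 0, G = 81*sin(u)^2.
Coefficients of the second fundamental form: L = -9*sin(u)/Abs(sin(u)), M = 0, N = -9*sin(u)^3/Abs(sin(u)).
Assemble K = (LN − M²)/(EG − F²) = 1/81. At (u, v) = (2*pi/3, -pi/5): K = 1/81.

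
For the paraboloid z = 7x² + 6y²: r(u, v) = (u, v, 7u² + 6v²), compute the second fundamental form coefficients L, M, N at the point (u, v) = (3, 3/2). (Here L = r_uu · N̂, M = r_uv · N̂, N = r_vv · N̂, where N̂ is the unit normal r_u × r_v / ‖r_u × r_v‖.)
L = 14*sqrt(2089)/2089;  M = 0;  N = 12*sqrt(2089)/2089

Compute the unit normal N̂(u, v) = (-14*u/sqrt(196*u^2 + 144*v^2 + 1), -12*v/sqrt(196*u^2 + 144*v^2 + 1), 1/sqrt(196*u^2 + 144*v^2 + 1)), and the second partials r_uu, r_uv, r_vv. Take dot products:
  L(u, v) = r_uu · N̂ = 14/sqrt(196*u^2 + 144*v^2 + 1),
  M(u, v) = r_uv · N̂ = 0,
  N(u, v) = r_vv · N̂ = 12/sqrt(196*u^2 + 144*v^2 + 1).
Evaluating at (u, v) = (3, 3/2):
  L = 14*sqrt(2089)/2089, M = 0, N = 12*sqrt(2089)/2089.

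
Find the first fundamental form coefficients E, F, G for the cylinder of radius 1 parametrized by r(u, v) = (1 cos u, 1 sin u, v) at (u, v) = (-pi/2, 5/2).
E = 1;  F = 0;  G = 1

Partials: r_u = (-sin(u), cos(u), 0), r_v = (0, 0, 1). As functions of (u, v):
  E = r_u · r_u = 1,
  F = r_u · r_v = 0,
  G = r_v · r_v = 1.
Evaluating at (u, v) = (-pi/2, 5/2): E = 1, F = 0, G = 1.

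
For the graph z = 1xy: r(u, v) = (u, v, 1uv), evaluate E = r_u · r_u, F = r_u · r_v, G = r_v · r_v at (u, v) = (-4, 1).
E = 2;  F = -4;  G = 17

Partials: r_u = (1, 0, v), r_v = (0, 1, u). As functions of (u, v):
  E = r_u · r_u = v^2 + 1,
  F = r_u · r_v = u*v,
  G = r_v · r_v = u^2 + 1.
Evaluating at (u, v) = (-4, 1): E = 2, F = -4, G = 17.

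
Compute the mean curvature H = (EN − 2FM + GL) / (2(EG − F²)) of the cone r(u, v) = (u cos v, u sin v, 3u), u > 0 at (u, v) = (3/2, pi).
H = sqrt(10)/10

With E = 10, F = 0, G = u^2, L = 0, M = 0, N = 3*sqrt(10)*u^2/(10*Abs(u)), assemble
  H = (EN − 2FM + GL) / (2(EG − F²)) = 3*sqrt(10)/(20*Abs(u)).
At (u, v) = (3/2, pi): H = sqrt(10)/10.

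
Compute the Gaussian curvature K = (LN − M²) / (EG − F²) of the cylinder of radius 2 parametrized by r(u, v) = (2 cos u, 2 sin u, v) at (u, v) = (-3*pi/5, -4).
K = 0

Coefficients of the first fundamental form: E = 4, F = 0, G = 1.
Coefficients of the second fundamental form: L = -2, M = 0, N = 0.
Assemble K = (LN − M²)/(EG − F²) = 0. At (u, v) = (-3*pi/5, -4): K = 0.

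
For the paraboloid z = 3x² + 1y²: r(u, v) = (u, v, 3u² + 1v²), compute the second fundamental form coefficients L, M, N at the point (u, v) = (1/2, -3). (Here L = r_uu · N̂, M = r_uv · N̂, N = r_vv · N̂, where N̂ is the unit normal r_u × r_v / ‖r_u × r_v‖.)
L = 3*sqrt(46)/23;  M = 0;  N = sqrt(46)/23

Compute the unit normal N̂(u, v) = (-6*u/sqrt(36*u^2 + 4*v^2 + 1), -2*v/sqrt(36*u^2 + 4*v^2 + 1), 1/sqrt(36*u^2 + 4*v^2 + 1)), and the second partials r_uu, r_uv, r_vv. Take dot products:
  L(u, v) = r_uu · N̂ = 6/sqrt(36*u^2 + 4*v^2 + 1),
  M(u, v) = r_uv · N̂ = 0,
  N(u, v) = r_vv · N̂ = 2/sqrt(36*u^2 + 4*v^2 + 1).
Evaluating at (u, v) = (1/2, -3):
  L = 3*sqrt(46)/23, M = 0, N = sqrt(46)/23.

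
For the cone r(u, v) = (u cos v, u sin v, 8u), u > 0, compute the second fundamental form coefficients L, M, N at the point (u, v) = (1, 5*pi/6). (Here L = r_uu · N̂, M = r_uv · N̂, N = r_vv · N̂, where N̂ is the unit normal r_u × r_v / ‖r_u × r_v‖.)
L = 0;  M = 0;  N = 8*sqrt(65)/65

Compute the unit normal N̂(u, v) = (-8*sqrt(65)*u*cos(v)/(65*Abs(u)), -8*sqrt(65)*u*sin(v)/(65*Abs(u)), sqrt(65)*u/(65*Abs(u))), and the second partials r_uu, r_uv, r_vv. Take dot products:
  L(u, v) = r_uu · N̂ = 0,
  M(u, v) = r_uv · N̂ = 0,
  N(u, v) = r_vv · N̂ = 8*sqrt(65)*u^2/(65*Abs(u)).
Evaluating at (u, v) = (1, 5*pi/6):
  L = 0, M = 0, N = 8*sqrt(65)/65.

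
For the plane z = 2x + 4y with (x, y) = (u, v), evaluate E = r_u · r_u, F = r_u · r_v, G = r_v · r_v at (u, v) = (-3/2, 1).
E = 5;  F = 8;  G = 17

Partials: r_u = (1, 0, 2), r_v = (0, 1, 4). As functions of (u, v):
  E = r_u · r_u = 5,
  F = r_u · r_v = 8,
  G = r_v · r_v = 17.
Evaluating at (u, v) = (-3/2, 1): E = 5, F = 8, G = 17.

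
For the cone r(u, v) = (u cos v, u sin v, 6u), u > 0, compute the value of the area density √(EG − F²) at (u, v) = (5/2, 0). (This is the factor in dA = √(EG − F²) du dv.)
√(EG − F²)|_{(5/2, 0)} = 5*sqrt(37)/2

E = 37, F = 0, G = u^2, so EG − F² = 37*u^2. Taking the positive square root: √(EG − F²) = sqrt(37)*Abs(u). At (u, v) = (5/2, 0): 5*sqrt(37)/2.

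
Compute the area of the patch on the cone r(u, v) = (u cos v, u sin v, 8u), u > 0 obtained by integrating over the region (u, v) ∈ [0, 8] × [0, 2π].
Area = 64*sqrt(65)*pi

Area = ∫∫ √(EG − F²) du dv with √(EG − F²) = sqrt(65)*Abs(u). Integrating over [0, 8] × [0, 2π] gives 64*sqrt(65)*pi.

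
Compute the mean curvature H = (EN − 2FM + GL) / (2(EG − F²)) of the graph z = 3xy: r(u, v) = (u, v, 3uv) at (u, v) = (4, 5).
H = -27*sqrt(370)/6845

With E = 9*v^2 + 1, F = 9*u*v, G = 9*u^2 + 1, L = 0, M = 3/sqrt(9*u^2 + 9*v^2 + 1), N = 0, assemble
  H = (EN − 2FM + GL) / (2(EG − F²)) = -27*u*v/(9*u^2 + 9*v^2 + 1)^(3/2).
At (u, v) = (4, 5): H = -27*sqrt(370)/6845.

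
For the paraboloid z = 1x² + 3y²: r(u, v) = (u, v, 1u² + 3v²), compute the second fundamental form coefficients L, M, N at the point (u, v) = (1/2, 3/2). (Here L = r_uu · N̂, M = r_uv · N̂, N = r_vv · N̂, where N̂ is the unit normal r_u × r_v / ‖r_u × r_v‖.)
L = 2*sqrt(83)/83;  M = 0;  N = 6*sqrt(83)/83

Compute the unit normal N̂(u, v) = (-2*u/sqrt(4*u^2 + 36*v^2 + 1), -6*v/sqrt(4*u^2 + 36*v^2 + 1), 1/sqrt(4*u^2 + 36*v^2 + 1)), and the second partials r_uu, r_uv, r_vv. Take dot products:
  L(u, v) = r_uu · N̂ = 2/sqrt(4*u^2 + 36*v^2 + 1),
  M(u, v) = r_uv · N̂ = 0,
  N(u, v) = r_vv · N̂ = 6/sqrt(4*u^2 + 36*v^2 + 1).
Evaluating at (u, v) = (1/2, 3/2):
  L = 2*sqrt(83)/83, M = 0, N = 6*sqrt(83)/83.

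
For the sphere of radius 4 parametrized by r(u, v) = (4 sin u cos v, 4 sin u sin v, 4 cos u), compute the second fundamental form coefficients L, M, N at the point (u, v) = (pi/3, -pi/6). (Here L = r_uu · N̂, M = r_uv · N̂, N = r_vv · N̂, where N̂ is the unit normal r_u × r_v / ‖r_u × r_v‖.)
L = -4;  M = 0;  N = -3

Compute the unit normal N̂(u, v) = (sin(u)^2*cos(v)/Abs(sin(u)), sin(u)^2*sin(v)/Abs(sin(u)), sin(2*u)/(2*Abs(sin(u)))), and the second partials r_uu, r_uv, r_vv. Take dot products:
  L(u, v) = r_uu · N̂ = -4*sin(u)/Abs(sin(u)),
  M(u, v) = r_uv · N̂ = 0,
  N(u, v) = r_vv · N̂ = -4*sin(u)^3/Abs(sin(u)).
Evaluating at (u, v) = (pi/3, -pi/6):
  L = -4, M = 0, N = -3.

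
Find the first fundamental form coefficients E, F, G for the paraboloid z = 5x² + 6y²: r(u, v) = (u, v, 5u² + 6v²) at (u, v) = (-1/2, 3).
E = 26;  F = -180;  G = 1297

Partials: r_u = (1, 0, 10*u), r_v = (0, 1, 12*v). As functions of (u, v):
  E = r_u · r_u = 100*u^2 + 1,
  F = r_u · r_v = 120*u*v,
  G = r_v · r_v = 144*v^2 + 1.
Evaluating at (u, v) = (-1/2, 3): E = 26, F = -180, G = 1297.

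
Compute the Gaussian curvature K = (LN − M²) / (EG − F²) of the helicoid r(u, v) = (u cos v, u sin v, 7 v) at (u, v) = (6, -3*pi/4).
K = -49/7225

Coefficients of the first fundamental form: E = 1, F = 0, G = u^2 + 49.
Coefficients of the second fundamental form: L = 0, M = -7/sqrt(u^2 + 49), N = 0.
Assemble K = (LN − M²)/(EG − F²) = -49/(u^2 + 49)^2. At (u, v) = (6, -3*pi/4): K = -49/7225.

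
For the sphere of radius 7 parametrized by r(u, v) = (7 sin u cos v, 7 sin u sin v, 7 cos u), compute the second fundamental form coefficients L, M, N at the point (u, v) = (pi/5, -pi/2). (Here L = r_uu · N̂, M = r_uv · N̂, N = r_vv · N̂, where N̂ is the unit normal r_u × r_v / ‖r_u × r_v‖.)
L = -7;  M = 0;  N = -35/8 + 7*sqrt(5)/8

Compute the unit normal N̂(u, v) = (sin(u)^2*cos(v)/Abs(sin(u)), sin(u)^2*sin(v)/Abs(sin(u)), sin(2*u)/(2*Abs(sin(u)))), and the second partials r_uu, r_uv, r_vv. Take dot products:
  L(u, v) = r_uu · N̂ = -7*sin(u)/Abs(sin(u)),
  M(u, v) = r_uv · N̂ = 0,
  N(u, v) = r_vv · N̂ = -7*sin(u)^3/Abs(sin(u)).
Evaluating at (u, v) = (pi/5, -pi/2):
  L = -7, M = 0, N = -35/8 + 7*sqrt(5)/8.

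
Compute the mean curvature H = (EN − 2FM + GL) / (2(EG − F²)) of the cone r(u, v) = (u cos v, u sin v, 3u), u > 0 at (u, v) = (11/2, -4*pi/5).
H = 3*sqrt(10)/110

With E = 10, F = 0, G = u^2, L = 0, M = 0, N = 3*sqrt(10)*u^2/(10*Abs(u)), assemble
  H = (EN − 2FM + GL) / (2(EG − F²)) = 3*sqrt(10)/(20*Abs(u)).
At (u, v) = (11/2, -4*pi/5): H = 3*sqrt(10)/110.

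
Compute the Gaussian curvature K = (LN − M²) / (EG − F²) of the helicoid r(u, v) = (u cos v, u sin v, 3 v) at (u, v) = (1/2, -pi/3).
K = -144/1369

Coefficients of the first fundamental form: E = 1, F = 0, G = u^2 + 9.
Coefficients of the second fundamental form: L = 0, M = -3/sqrt(u^2 + 9), N = 0.
Assemble K = (LN − M²)/(EG − F²) = -9/(u^2 + 9)^2. At (u, v) = (1/2, -pi/3): K = -144/1369.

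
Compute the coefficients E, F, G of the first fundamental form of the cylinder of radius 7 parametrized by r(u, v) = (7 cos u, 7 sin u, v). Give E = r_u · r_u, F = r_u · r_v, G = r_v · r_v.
E = 49;  F = 0;  G = 1

Compute partials: r_u = (-7*sin(u), 7*cos(u), 0), r_v = (0, 0, 1). Then
  E = r_u · r_u = 49,
  F = r_u · r_v = 0,
  G = r_v · r_v = 1.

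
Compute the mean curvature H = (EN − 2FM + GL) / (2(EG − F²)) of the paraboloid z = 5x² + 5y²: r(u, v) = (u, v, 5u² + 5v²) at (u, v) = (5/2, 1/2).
H = 3260*sqrt(651)/423801

With E = 100*u^2 + 1, F = 100*u*v, G = 100*v^2 + 1, L = 10/sqrt(100*u^2 + 100*v^2 + 1), M = 0, N = 10/sqrt(100*u^2 + 100*v^2 + 1), assemble
  H = (EN − 2FM + GL) / (2(EG − F²)) = 10*(50*u^2 + 50*v^2 + 1)/(100*u^2 + 100*v^2 + 1)^(3/2).
At (u, v) = (5/2, 1/2): H = 3260*sqrt(651)/423801.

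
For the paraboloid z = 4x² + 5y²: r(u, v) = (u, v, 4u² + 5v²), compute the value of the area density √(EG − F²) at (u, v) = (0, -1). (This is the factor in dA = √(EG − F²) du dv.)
√(EG − F²)|_{(0, -1)} = sqrt(101)

E = 64*u^2 + 1, F = 80*u*v, G = 100*v^2 + 1, so EG − F² = 64*u^2 + 100*v^2 + 1. Taking the positive square root: √(EG − F²) = sqrt(64*u^2 + 100*v^2 + 1). At (u, v) = (0, -1): sqrt(101).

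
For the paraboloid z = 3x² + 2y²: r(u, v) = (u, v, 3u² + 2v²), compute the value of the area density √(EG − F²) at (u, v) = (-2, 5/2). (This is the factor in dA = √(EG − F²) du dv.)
√(EG − F²)|_{(-2, 5/2)} = 7*sqrt(5)

E = 36*u^2 + 1, F = 24*u*v, G = 16*v^2 + 1, so EG − F² = 36*u^2 + 16*v^2 + 1. Taking the positive square root: √(EG − F²) = sqrt(36*u^2 + 16*v^2 + 1). At (u, v) = (-2, 5/2): 7*sqrt(5).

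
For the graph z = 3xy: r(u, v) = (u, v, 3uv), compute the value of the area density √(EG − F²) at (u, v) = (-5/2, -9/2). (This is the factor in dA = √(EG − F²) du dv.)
√(EG − F²)|_{(-5/2, -9/2)} = sqrt(958)/2

E = 9*v^2 + 1, F = 9*u*v, G = 9*u^2 + 1, so EG − F² = 9*u^2 + 9*v^2 + 1. Taking the positive square root: √(EG − F²) = sqrt(9*u^2 + 9*v^2 + 1). At (u, v) = (-5/2, -9/2): sqrt(958)/2.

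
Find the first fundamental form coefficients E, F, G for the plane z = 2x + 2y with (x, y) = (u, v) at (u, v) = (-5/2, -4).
E = 5;  F = 4;  G = 5

Partials: r_u = (1, 0, 2), r_v = (0, 1, 2). As functions of (u, v):
  E = r_u · r_u = 5,
  F = r_u · r_v = 4,
  G = r_v · r_v = 5.
Evaluating at (u, v) = (-5/2, -4): E = 5, F = 4, G = 5.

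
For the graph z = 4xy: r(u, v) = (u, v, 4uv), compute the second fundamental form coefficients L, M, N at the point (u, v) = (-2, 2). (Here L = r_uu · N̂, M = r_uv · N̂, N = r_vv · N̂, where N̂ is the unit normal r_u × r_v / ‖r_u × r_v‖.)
L = 0;  M = 4*sqrt(129)/129;  N = 0

Compute the unit normal N̂(u, v) = (-4*v/sqrt(16*u^2 + 16*v^2 + 1), -4*u/sqrt(16*u^2 + 16*v^2 + 1), 1/sqrt(16*u^2 + 16*v^2 + 1)), and the second partials r_uu, r_uv, r_vv. Take dot products:
  L(u, v) = r_uu · N̂ = 0,
  M(u, v) = r_uv · N̂ = 4/sqrt(16*u^2 + 16*v^2 + 1),
  N(u, v) = r_vv · N̂ = 0.
Evaluating at (u, v) = (-2, 2):
  L = 0, M = 4*sqrt(129)/129, N = 0.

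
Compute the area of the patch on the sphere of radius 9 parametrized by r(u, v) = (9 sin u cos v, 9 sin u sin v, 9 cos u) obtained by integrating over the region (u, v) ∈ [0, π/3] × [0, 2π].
Area = 81*pi

Area = ∫∫ √(EG − F²) du dv with √(EG − F²) = 81*Abs(sin(u)). Integrating over [0, π/3] × [0, 2π] gives 81*pi.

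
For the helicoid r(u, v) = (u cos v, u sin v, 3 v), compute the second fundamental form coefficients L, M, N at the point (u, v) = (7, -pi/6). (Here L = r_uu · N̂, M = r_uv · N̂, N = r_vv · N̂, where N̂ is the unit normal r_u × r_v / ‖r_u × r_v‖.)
L = 0;  M = -3*sqrt(58)/58;  N = 0

Compute the unit normal N̂(u, v) = (3*sin(v)/sqrt(u^2 + 9), -3*cos(v)/sqrt(u^2 + 9), u/sqrt(u^2 + 9)), and the second partials r_uu, r_uv, r_vv. Take dot products:
  L(u, v) = r_uu · N̂ = 0,
  M(u, v) = r_uv · N̂ = -3/sqrt(u^2 + 9),
  N(u, v) = r_vv · N̂ = 0.
Evaluating at (u, v) = (7, -pi/6):
  L = 0, M = -3*sqrt(58)/58, N = 0.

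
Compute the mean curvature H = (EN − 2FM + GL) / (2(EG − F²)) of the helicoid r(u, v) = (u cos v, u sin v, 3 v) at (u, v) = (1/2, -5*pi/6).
H = 0

With E = 1, F = 0, G = u^2 + 9, L = 0, M = -3/sqrt(u^2 + 9), N = 0, assemble
  H = (EN − 2FM + GL) / (2(EG − F²)) = 0.
At (u, v) = (1/2, -5*pi/6): H = 0.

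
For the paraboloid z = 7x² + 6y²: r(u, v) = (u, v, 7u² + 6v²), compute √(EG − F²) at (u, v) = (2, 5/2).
√(EG − F²)|_{(2, 5/2)} = sqrt(1685)

E = 196*u^2 + 1, F = 168*u*v, G = 144*v^2 + 1; EG − F² = 196*u^2 + 144*v^2 + 1; √(EG − F²) = sqrt(196*u^2 + 144*v^2 + 1). At the given point: sqrt(1685).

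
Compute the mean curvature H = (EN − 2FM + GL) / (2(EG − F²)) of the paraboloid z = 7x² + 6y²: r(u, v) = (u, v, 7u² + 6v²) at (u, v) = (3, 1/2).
H = 10849*sqrt(1801)/3243601

With E = 196*u^2 + 1, F = 168*u*v, G = 144*v^2 + 1, L = 14/sqrt(196*u^2 + 144*v^2 + 1), M = 0, N = 12/sqrt(196*u^2 + 144*v^2 + 1), assemble
  H = (EN − 2FM + GL) / (2(EG − F²)) = (1176*u^2 + 1008*v^2 + 13)/(196*u^2 + 144*v^2 + 1)^(3/2).
At (u, v) = (3, 1/2): H = 10849*sqrt(1801)/3243601.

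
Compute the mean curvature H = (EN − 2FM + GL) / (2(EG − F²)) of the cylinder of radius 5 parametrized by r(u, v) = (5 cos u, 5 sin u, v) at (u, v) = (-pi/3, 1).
H = -1/10

With E = 25, F = 0, G = 1, L = -5, M = 0, N = 0, assemble
  H = (EN − 2FM + GL) / (2(EG − F²)) = -1/10.
At (u, v) = (-pi/3, 1): H = -1/10.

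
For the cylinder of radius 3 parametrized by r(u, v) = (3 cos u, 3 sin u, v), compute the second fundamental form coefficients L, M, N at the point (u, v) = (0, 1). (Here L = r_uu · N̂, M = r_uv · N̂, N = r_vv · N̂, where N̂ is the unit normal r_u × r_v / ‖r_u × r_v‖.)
L = -3;  M = 0;  N = 0

Compute the unit normal N̂(u, v) = (cos(u), sin(u), 0), and the second partials r_uu, r_uv, r_vv. Take dot products:
  L(u, v) = r_uu · N̂ = -3,
  M(u, v) = r_uv · N̂ = 0,
  N(u, v) = r_vv · N̂ = 0.
Evaluating at (u, v) = (0, 1):
  L = -3, M = 0, N = 0.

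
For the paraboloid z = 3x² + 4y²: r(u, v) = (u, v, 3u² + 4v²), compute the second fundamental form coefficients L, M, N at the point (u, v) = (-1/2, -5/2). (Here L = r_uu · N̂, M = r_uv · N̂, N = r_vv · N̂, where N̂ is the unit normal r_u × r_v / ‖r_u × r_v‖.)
L = 3*sqrt(410)/205;  M = 0;  N = 4*sqrt(410)/205

Compute the unit normal N̂(u, v) = (-6*u/sqrt(36*u^2 + 64*v^2 + 1), -8*v/sqrt(36*u^2 + 64*v^2 + 1), 1/sqrt(36*u^2 + 64*v^2 + 1)), and the second partials r_uu, r_uv, r_vv. Take dot products:
  L(u, v) = r_uu · N̂ = 6/sqrt(36*u^2 + 64*v^2 + 1),
  M(u, v) = r_uv · N̂ = 0,
  N(u, v) = r_vv · N̂ = 8/sqrt(36*u^2 + 64*v^2 + 1).
Evaluating at (u, v) = (-1/2, -5/2):
  L = 3*sqrt(410)/205, M = 0, N = 4*sqrt(410)/205.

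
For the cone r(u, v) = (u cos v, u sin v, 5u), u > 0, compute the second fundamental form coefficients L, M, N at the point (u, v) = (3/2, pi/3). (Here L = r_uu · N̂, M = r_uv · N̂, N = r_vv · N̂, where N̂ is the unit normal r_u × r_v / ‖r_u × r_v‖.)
L = 0;  M = 0;  N = 15*sqrt(26)/52

Compute the unit normal N̂(u, v) = (-5*sqrt(26)*u*cos(v)/(26*Abs(u)), -5*sqrt(26)*u*sin(v)/(26*Abs(u)), sqrt(26)*u/(26*Abs(u))), and the second partials r_uu, r_uv, r_vv. Take dot products:
  L(u, v) = r_uu · N̂ = 0,
  M(u, v) = r_uv · N̂ = 0,
  N(u, v) = r_vv · N̂ = 5*sqrt(26)*u^2/(26*Abs(u)).
Evaluating at (u, v) = (3/2, pi/3):
  L = 0, M = 0, N = 15*sqrt(26)/52.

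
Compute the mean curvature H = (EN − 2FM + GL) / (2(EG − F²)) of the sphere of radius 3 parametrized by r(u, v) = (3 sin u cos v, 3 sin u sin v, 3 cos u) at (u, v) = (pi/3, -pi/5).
H = -1/3

With E = 9, F = 0, G = 9*sin(u)^2, L = -3*sin(u)/Abs(sin(u)), M = 0, N = -3*sin(u)^3/Abs(sin(u)), assemble
  H = (EN − 2FM + GL) / (2(EG − F²)) = -sin(u)/(3*Abs(sin(u))).
At (u, v) = (pi/3, -pi/5): H = -1/3.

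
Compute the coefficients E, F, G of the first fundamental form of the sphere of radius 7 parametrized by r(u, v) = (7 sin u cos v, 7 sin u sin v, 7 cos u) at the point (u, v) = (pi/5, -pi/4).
E = 49;  F = 0;  G = 245/8 - 49*sqrt(5)/8

Partials: r_u = (7*cos(u)*cos(v), 7*sin(v)*cos(u), -7*sin(u)), r_v = (-7*sin(u)*sin(v), 7*sin(u)*cos(v), 0). As functions of (u, v):
  E = r_u · r_u = 49,
  F = r_u · r_v = 0,
  G = r_v · r_v = 49*sin(u)^2.
Evaluating at (u, v) = (pi/5, -pi/4): E = 49, F = 0, G = 245/8 - 49*sqrt(5)/8.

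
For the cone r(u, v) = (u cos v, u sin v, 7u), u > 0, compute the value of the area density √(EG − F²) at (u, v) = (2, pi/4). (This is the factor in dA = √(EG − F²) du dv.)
√(EG − F²)|_{(2, pi/4)} = 10*sqrt(2)

E = 50, F = 0, G = u^2, so EG − F² = 50*u^2. Taking the positive square root: √(EG − F²) = 5*sqrt(2)*Abs(u). At (u, v) = (2, pi/4): 10*sqrt(2).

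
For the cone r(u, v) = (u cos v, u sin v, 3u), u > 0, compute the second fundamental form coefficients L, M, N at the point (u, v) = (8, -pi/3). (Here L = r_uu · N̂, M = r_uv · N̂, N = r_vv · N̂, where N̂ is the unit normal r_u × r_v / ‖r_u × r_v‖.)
L = 0;  M = 0;  N = 12*sqrt(10)/5

Compute the unit normal N̂(u, v) = (-3*sqrt(10)*u*cos(v)/(10*Abs(u)), -3*sqrt(10)*u*sin(v)/(10*Abs(u)), sqrt(10)*u/(10*Abs(u))), and the second partials r_uu, r_uv, r_vv. Take dot products:
  L(u, v) = r_uu · N̂ = 0,
  M(u, v) = r_uv · N̂ = 0,
  N(u, v) = r_vv · N̂ = 3*sqrt(10)*u^2/(10*Abs(u)).
Evaluating at (u, v) = (8, -pi/3):
  L = 0, M = 0, N = 12*sqrt(10)/5.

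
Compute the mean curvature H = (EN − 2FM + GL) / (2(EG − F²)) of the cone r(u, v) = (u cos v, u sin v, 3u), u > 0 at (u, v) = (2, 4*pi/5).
H = 3*sqrt(10)/40

With E = 10, F = 0, G = u^2, L = 0, M = 0, N = 3*sqrt(10)*u^2/(10*Abs(u)), assemble
  H = (EN − 2FM + GL) / (2(EG − F²)) = 3*sqrt(10)/(20*Abs(u)).
At (u, v) = (2, 4*pi/5): H = 3*sqrt(10)/40.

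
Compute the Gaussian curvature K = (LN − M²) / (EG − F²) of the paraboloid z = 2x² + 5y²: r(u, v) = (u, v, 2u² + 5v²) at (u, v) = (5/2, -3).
K = 40/1002001

Coefficients of the first fundamental form: E = 16*u^2 + 1, F = 40*u*v, G = 100*v^2 + 1.
Coefficients of the second fundamental form: L = 4/sqrt(16*u^2 + 100*v^2 + 1), M = 0, N = 10/sqrt(16*u^2 + 100*v^2 + 1).
Assemble K = (LN − M²)/(EG − F²) = 40/(256*u^4 + 3200*u^2*v^2 + 32*u^2 + 10000*v^4 + 200*v^2 + 1). At (u, v) = (5/2, -3): K = 40/1002001.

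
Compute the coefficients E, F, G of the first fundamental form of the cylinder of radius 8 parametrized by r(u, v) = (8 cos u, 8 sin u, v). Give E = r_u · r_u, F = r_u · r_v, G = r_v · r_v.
E = 64;  F = 0;  G = 1

Compute partials: r_u = (-8*sin(u), 8*cos(u), 0), r_v = (0, 0, 1). Then
  E = r_u · r_u = 64,
  F = r_u · r_v = 0,
  G = r_v · r_v = 1.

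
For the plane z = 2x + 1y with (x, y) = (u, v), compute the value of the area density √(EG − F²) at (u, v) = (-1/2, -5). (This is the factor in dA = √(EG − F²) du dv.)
√(EG − F²)|_{(-1/2, -5)} = sqrt(6)

E = 5, F = 2, G = 2, so EG − F² = 6. Taking the positive square root: √(EG − F²) = sqrt(6). At (u, v) = (-1/2, -5): sqrt(6).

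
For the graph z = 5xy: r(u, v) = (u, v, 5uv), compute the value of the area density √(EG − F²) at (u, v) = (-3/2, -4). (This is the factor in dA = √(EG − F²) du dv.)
√(EG − F²)|_{(-3/2, -4)} = sqrt(1829)/2

E = 25*v^2 + 1, F = 25*u*v, G = 25*u^2 + 1, so EG − F² = 25*u^2 + 25*v^2 + 1. Taking the positive square root: √(EG − F²) = sqrt(25*u^2 + 25*v^2 + 1). At (u, v) = (-3/2, -4): sqrt(1829)/2.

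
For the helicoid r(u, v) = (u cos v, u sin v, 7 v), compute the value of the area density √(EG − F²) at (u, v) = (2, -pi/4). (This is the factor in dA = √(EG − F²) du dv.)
√(EG − F²)|_{(2, -pi/4)} = sqrt(53)

E = 1, F = 0, G = u^2 + 49, so EG − F² = u^2 + 49. Taking the positive square root: √(EG − F²) = sqrt(u^2 + 49). At (u, v) = (2, -pi/4): sqrt(53).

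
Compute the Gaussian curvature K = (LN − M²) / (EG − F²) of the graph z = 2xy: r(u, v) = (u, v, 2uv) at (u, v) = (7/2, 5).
K = -1/5625

Coefficients of the first fundamental form: E = 4*v^2 + 1, F = 4*u*v, G = 4*u^2 + 1.
Coefficients of the second fundamental form: L = 0, M = 2/sqrt(4*u^2 + 4*v^2 + 1), N = 0.
Assemble K = (LN − M²)/(EG − F²) = -4/(16*u^4 + 32*u^2*v^2 + 8*u^2 + 16*v^4 + 8*v^2 + 1). At (u, v) = (7/2, 5): K = -1/5625.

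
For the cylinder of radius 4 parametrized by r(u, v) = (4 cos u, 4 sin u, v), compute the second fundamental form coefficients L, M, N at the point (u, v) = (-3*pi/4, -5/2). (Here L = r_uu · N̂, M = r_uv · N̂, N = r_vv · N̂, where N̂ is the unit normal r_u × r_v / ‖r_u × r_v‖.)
L = -4;  M = 0;  N = 0

Compute the unit normal N̂(u, v) = (cos(u), sin(u), 0), and the second partials r_uu, r_uv, r_vv. Take dot products:
  L(u, v) = r_uu · N̂ = -4,
  M(u, v) = r_uv · N̂ = 0,
  N(u, v) = r_vv · N̂ = 0.
Evaluating at (u, v) = (-3*pi/4, -5/2):
  L = -4, M = 0, N = 0.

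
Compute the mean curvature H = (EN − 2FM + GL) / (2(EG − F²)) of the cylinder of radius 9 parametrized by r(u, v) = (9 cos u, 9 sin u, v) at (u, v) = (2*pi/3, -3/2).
H = -1/18

With E = 81, F = 0, G = 1, L = -9, M = 0, N = 0, assemble
  H = (EN − 2FM + GL) / (2(EG − F²)) = -1/18.
At (u, v) = (2*pi/3, -3/2): H = -1/18.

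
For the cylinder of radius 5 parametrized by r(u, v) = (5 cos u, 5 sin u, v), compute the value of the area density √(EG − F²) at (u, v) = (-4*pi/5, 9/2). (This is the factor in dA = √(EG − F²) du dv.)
√(EG − F²)|_{(-4*pi/5, 9/2)} = 5

E = 25, F = 0, G = 1, so EG − F² = 25. Taking the positive square root: √(EG − F²) = 5. At (u, v) = (-4*pi/5, 9/2): 5.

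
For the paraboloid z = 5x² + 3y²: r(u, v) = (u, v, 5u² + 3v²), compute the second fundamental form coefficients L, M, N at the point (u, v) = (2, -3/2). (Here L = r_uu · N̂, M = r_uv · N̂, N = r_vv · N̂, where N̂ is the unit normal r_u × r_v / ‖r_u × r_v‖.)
L = 5*sqrt(482)/241;  M = 0;  N = 3*sqrt(482)/241

Compute the unit normal N̂(u, v) = (-10*u/sqrt(100*u^2 + 36*v^2 + 1), -6*v/sqrt(100*u^2 + 36*v^2 + 1), 1/sqrt(100*u^2 + 36*v^2 + 1)), and the second partials r_uu, r_uv, r_vv. Take dot products:
  L(u, v) = r_uu · N̂ = 10/sqrt(100*u^2 + 36*v^2 + 1),
  M(u, v) = r_uv · N̂ = 0,
  N(u, v) = r_vv · N̂ = 6/sqrt(100*u^2 + 36*v^2 + 1).
Evaluating at (u, v) = (2, -3/2):
  L = 5*sqrt(482)/241, M = 0, N = 3*sqrt(482)/241.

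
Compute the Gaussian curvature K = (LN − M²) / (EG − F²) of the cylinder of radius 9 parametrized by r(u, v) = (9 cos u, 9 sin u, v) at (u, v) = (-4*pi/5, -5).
K = 0

Coefficients of the first fundamental form: E = 81, F = 0, G = 1.
Coefficients of the second fundamental form: L = -9, M = 0, N = 0.
Assemble K = (LN − M²)/(EG − F²) = 0. At (u, v) = (-4*pi/5, -5): K = 0.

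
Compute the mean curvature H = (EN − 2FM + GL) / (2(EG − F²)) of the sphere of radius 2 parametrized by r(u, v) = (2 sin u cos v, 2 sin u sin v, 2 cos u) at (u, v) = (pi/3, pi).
H = -1/2

With E = 4, F = 0, G = 4*sin(u)^2, L = -2*sin(u)/Abs(sin(u)), M = 0, N = -2*sin(u)^3/Abs(sin(u)), assemble
  H = (EN − 2FM + GL) / (2(EG − F²)) = -sin(u)/(2*Abs(sin(u))).
At (u, v) = (pi/3, pi): H = -1/2.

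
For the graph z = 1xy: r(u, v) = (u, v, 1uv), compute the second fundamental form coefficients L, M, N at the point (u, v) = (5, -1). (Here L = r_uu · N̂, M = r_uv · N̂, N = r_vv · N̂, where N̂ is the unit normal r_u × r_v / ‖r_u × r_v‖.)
L = 0;  M = sqrt(3)/9;  N = 0

Compute the unit normal N̂(u, v) = (-v/sqrt(u^2 + v^2 + 1), -u/sqrt(u^2 + v^2 + 1), 1/sqrt(u^2 + v^2 + 1)), and the second partials r_uu, r_uv, r_vv. Take dot products:
  L(u, v) = r_uu · N̂ = 0,
  M(u, v) = r_uv · N̂ = 1/sqrt(u^2 + v^2 + 1),
  N(u, v) = r_vv · N̂ = 0.
Evaluating at (u, v) = (5, -1):
  L = 0, M = sqrt(3)/9, N = 0.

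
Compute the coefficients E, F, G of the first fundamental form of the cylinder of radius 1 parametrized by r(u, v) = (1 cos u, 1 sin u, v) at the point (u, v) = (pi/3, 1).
E = 1;  F = 0;  G = 1

Partials: r_u = (-sin(u), cos(u), 0), r_v = (0, 0, 1). As functions of (u, v):
  E = r_u · r_u = 1,
  F = r_u · r_v = 0,
  G = r_v · r_v = 1.
Evaluating at (u, v) = (pi/3, 1): E = 1, F = 0, G = 1.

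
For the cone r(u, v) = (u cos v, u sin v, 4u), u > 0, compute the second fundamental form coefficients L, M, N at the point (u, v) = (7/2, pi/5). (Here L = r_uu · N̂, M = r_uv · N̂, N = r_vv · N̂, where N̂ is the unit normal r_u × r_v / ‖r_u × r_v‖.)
L = 0;  M = 0;  N = 14*sqrt(17)/17

Compute the unit normal N̂(u, v) = (-4*sqrt(17)*u*cos(v)/(17*Abs(u)), -4*sqrt(17)*u*sin(v)/(17*Abs(u)), sqrt(17)*u/(17*Abs(u))), and the second partials r_uu, r_uv, r_vv. Take dot products:
  L(u, v) = r_uu · N̂ = 0,
  M(u, v) = r_uv · N̂ = 0,
  N(u, v) = r_vv · N̂ = 4*sqrt(17)*u^2/(17*Abs(u)).
Evaluating at (u, v) = (7/2, pi/5):
  L = 0, M = 0, N = 14*sqrt(17)/17.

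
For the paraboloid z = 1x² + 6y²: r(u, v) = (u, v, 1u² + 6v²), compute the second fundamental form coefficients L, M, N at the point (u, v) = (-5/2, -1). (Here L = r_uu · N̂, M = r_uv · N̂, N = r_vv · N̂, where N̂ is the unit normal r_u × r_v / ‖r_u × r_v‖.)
L = sqrt(170)/85;  M = 0;  N = 6*sqrt(170)/85

Compute the unit normal N̂(u, v) = (-2*u/sqrt(4*u^2 + 144*v^2 + 1), -12*v/sqrt(4*u^2 + 144*v^2 + 1), 1/sqrt(4*u^2 + 144*v^2 + 1)), and the second partials r_uu, r_uv, r_vv. Take dot products:
  L(u, v) = r_uu · N̂ = 2/sqrt(4*u^2 + 144*v^2 + 1),
  M(u, v) = r_uv · N̂ = 0,
  N(u, v) = r_vv · N̂ = 12/sqrt(4*u^2 + 144*v^2 + 1).
Evaluating at (u, v) = (-5/2, -1):
  L = sqrt(170)/85, M = 0, N = 6*sqrt(170)/85.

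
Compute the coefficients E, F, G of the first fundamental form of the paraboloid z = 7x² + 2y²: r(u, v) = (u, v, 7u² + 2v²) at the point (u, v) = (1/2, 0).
E = 50;  F = 0;  G = 1

Partials: r_u = (1, 0, 14*u), r_v = (0, 1, 4*v). As functions of (u, v):
  E = r_u · r_u = 196*u^2 + 1,
  F = r_u · r_v = 56*u*v,
  G = r_v · r_v = 16*v^2 + 1.
Evaluating at (u, v) = (1/2, 0): E = 50, F = 0, G = 1.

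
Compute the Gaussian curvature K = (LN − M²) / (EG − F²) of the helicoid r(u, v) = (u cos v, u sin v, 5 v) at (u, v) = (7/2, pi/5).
K = -400/22201

Coefficients of the first fundamental form: E = 1, F = 0, G = u^2 + 25.
Coefficients of the second fundamental form: L = 0, M = -5/sqrt(u^2 + 25), N = 0.
Assemble K = (LN − M²)/(EG − F²) = -25/(u^2 + 25)^2. At (u, v) = (7/2, pi/5): K = -400/22201.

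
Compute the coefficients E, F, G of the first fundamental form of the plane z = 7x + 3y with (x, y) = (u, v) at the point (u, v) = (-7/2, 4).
E = 50;  F = 21;  G = 10

Partials: r_u = (1, 0, 7), r_v = (0, 1, 3). As functions of (u, v):
  E = r_u · r_u = 50,
  F = r_u · r_v = 21,
  G = r_v · r_v = 10.
Evaluating at (u, v) = (-7/2, 4): E = 50, F = 21, G = 10.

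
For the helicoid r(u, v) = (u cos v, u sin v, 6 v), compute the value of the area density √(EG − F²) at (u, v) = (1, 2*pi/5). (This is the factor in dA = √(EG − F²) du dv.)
√(EG − F²)|_{(1, 2*pi/5)} = sqrt(37)

E = 1, F = 0, G = u^2 + 36, so EG − F² = u^2 + 36. Taking the positive square root: √(EG − F²) = sqrt(u^2 + 36). At (u, v) = (1, 2*pi/5): sqrt(37).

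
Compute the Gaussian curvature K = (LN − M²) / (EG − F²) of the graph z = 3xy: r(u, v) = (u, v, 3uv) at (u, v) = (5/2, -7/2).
K = -36/112225

Coefficients of the first fundamental form: E = 9*v^2 + 1, F = 9*u*v, G = 9*u^2 + 1.
Coefficients of the second fundamental form: L = 0, M = 3/sqrt(9*u^2 + 9*v^2 + 1), N = 0.
Assemble K = (LN − M²)/(EG − F²) = -9/(81*u^4 + 162*u^2*v^2 + 18*u^2 + 81*v^4 + 18*v^2 + 1). At (u, v) = (5/2, -7/2): K = -36/112225.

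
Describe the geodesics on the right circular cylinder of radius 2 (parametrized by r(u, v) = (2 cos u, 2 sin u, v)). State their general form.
The cylinder is flat (K = 0) and locally isometric to the plane via the development (u, v) ↦ (2 u, v). Geodesics are the pre-images of straight lines: circles (v constant), vertical lines (u constant), and helices (v = c · u + d) for constants c, d.

A right cylinder has E = 2², F = 0, G = 1, so EG − F² = 2², and L = −2, M = N = 0, giving K = (LN − M²)/(EG − F²) = 0 everywhere. A flat surface is locally isometric to the Euclidean plane via the map (u, v) ↦ (2 u, v). Straight lines in the (x̃, ỹ) plane pull back to: (a) horizontal circles (v = const), (b) vertical generators (u = const), and (c) helices (2 u tan θ = v, i.e. v = c · u + d).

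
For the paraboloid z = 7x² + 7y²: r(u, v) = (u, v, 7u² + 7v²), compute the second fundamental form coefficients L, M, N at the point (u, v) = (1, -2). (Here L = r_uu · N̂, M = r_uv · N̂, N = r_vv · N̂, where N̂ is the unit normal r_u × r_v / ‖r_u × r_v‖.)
L = 14*sqrt(109)/327;  M = 0;  N = 14*sqrt(109)/327

Compute the unit normal N̂(u, v) = (-14*u/sqrt(196*u^2 + 196*v^2 + 1), -14*v/sqrt(196*u^2 + 196*v^2 + 1), 1/sqrt(196*u^2 + 196*v^2 + 1)), and the second partials r_uu, r_uv, r_vv. Take dot products:
  L(u, v) = r_uu · N̂ = 14/sqrt(196*u^2 + 196*v^2 + 1),
  M(u, v) = r_uv · N̂ = 0,
  N(u, v) = r_vv · N̂ = 14/sqrt(196*u^2 + 196*v^2 + 1).
Evaluating at (u, v) = (1, -2):
  L = 14*sqrt(109)/327, M = 0, N = 14*sqrt(109)/327.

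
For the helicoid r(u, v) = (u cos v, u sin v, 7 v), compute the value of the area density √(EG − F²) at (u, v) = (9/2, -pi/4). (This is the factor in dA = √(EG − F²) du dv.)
√(EG − F²)|_{(9/2, -pi/4)} = sqrt(277)/2

E = 1, F = 0, G = u^2 + 49, so EG − F² = u^2 + 49. Taking the positive square root: √(EG − F²) = sqrt(u^2 + 49). At (u, v) = (9/2, -pi/4): sqrt(277)/2.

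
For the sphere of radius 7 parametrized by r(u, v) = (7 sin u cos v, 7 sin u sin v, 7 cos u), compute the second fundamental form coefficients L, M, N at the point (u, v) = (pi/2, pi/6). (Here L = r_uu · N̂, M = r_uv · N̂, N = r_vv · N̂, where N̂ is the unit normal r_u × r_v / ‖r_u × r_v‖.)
L = -7;  M = 0;  N = -7

Compute the unit normal N̂(u, v) = (sin(u)^2*cos(v)/Abs(sin(u)), sin(u)^2*sin(v)/Abs(sin(u)), sin(2*u)/(2*Abs(sin(u)))), and the second partials r_uu, r_uv, r_vv. Take dot products:
  L(u, v) = r_uu · N̂ = -7*sin(u)/Abs(sin(u)),
  M(u, v) = r_uv · N̂ = 0,
  N(u, v) = r_vv · N̂ = -7*sin(u)^3/Abs(sin(u)).
Evaluating at (u, v) = (pi/2, pi/6):
  L = -7, M = 0, N = -7.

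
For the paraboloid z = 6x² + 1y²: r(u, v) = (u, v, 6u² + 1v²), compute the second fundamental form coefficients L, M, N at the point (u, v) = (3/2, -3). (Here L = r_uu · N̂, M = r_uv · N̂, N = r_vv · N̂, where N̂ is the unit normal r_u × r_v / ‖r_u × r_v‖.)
L = 12/19;  M = 0;  N = 2/19

Compute the unit normal N̂(u, v) = (-12*u/sqrt(144*u^2 + 4*v^2 + 1), -2*v/sqrt(144*u^2 + 4*v^2 + 1), 1/sqrt(144*u^2 + 4*v^2 + 1)), and the second partials r_uu, r_uv, r_vv. Take dot products:
  L(u, v) = r_uu · N̂ = 12/sqrt(144*u^2 + 4*v^2 + 1),
  M(u, v) = r_uv · N̂ = 0,
  N(u, v) = r_vv · N̂ = 2/sqrt(144*u^2 + 4*v^2 + 1).
Evaluating at (u, v) = (3/2, -3):
  L = 12/19, M = 0, N = 2/19.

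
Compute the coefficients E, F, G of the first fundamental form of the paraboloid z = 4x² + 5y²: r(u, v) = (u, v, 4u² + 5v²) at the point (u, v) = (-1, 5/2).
E = 65;  F = -200;  G = 626

Partials: r_u = (1, 0, 8*u), r_v = (0, 1, 10*v). As functions of (u, v):
  E = r_u · r_u = 64*u^2 + 1,
  F = r_u · r_v = 80*u*v,
  G = r_v · r_v = 100*v^2 + 1.
Evaluating at (u, v) = (-1, 5/2): E = 65, F = -200, G = 626.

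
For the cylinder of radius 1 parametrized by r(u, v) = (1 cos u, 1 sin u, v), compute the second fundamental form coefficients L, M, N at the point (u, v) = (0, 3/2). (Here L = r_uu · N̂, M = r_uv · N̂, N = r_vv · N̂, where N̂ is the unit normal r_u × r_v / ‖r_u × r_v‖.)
L = -1;  M = 0;  N = 0

Compute the unit normal N̂(u, v) = (cos(u), sin(u), 0), and the second partials r_uu, r_uv, r_vv. Take dot products:
  L(u, v) = r_uu · N̂ = -1,
  M(u, v) = r_uv · N̂ = 0,
  N(u, v) = r_vv · N̂ = 0.
Evaluating at (u, v) = (0, 3/2):
  L = -1, M = 0, N = 0.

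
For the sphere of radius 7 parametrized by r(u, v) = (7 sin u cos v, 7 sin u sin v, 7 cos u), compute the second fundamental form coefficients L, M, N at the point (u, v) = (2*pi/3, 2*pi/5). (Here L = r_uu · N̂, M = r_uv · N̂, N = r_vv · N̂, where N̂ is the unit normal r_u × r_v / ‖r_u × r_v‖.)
L = -7;  M = 0;  N = -21/4

Compute the unit normal N̂(u, v) = (sin(u)^2*cos(v)/Abs(sin(u)), sin(u)^2*sin(v)/Abs(sin(u)), sin(2*u)/(2*Abs(sin(u)))), and the second partials r_uu, r_uv, r_vv. Take dot products:
  L(u, v) = r_uu · N̂ = -7*sin(u)/Abs(sin(u)),
  M(u, v) = r_uv · N̂ = 0,
  N(u, v) = r_vv · N̂ = -7*sin(u)^3/Abs(sin(u)).
Evaluating at (u, v) = (2*pi/3, 2*pi/5):
  L = -7, M = 0, N = -21/4.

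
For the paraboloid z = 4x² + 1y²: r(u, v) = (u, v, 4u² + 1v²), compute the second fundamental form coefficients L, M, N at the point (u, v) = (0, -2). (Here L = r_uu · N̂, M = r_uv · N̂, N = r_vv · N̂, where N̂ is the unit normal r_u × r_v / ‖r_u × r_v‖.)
L = 8*sqrt(17)/17;  M = 0;  N = 2*sqrt(17)/17

Compute the unit normal N̂(u, v) = (-8*u/sqrt(64*u^2 + 4*v^2 + 1), -2*v/sqrt(64*u^2 + 4*v^2 + 1), 1/sqrt(64*u^2 + 4*v^2 + 1)), and the second partials r_uu, r_uv, r_vv. Take dot products:
  L(u, v) = r_uu · N̂ = 8/sqrt(64*u^2 + 4*v^2 + 1),
  M(u, v) = r_uv · N̂ = 0,
  N(u, v) = r_vv · N̂ = 2/sqrt(64*u^2 + 4*v^2 + 1).
Evaluating at (u, v) = (0, -2):
  L = 8*sqrt(17)/17, M = 0, N = 2*sqrt(17)/17.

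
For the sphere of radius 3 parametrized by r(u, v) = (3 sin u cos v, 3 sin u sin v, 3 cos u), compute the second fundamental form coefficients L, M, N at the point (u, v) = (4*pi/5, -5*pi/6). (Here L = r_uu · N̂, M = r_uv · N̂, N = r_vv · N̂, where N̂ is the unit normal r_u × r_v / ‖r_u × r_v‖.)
L = -3;  M = 0;  N = -15/8 + 3*sqrt(5)/8

Compute the unit normal N̂(u, v) = (sin(u)^2*cos(v)/Abs(sin(u)), sin(u)^2*sin(v)/Abs(sin(u)), sin(2*u)/(2*Abs(sin(u)))), and the second partials r_uu, r_uv, r_vv. Take dot products:
  L(u, v) = r_uu · N̂ = -3*sin(u)/Abs(sin(u)),
  M(u, v) = r_uv · N̂ = 0,
  N(u, v) = r_vv · N̂ = -3*sin(u)^3/Abs(sin(u)).
Evaluating at (u, v) = (4*pi/5, -5*pi/6):
  L = -3, M = 0, N = -15/8 + 3*sqrt(5)/8.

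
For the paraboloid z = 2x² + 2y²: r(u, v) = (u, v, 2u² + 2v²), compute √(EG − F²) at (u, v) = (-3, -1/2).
√(EG − F²)|_{(-3, -1/2)} = sqrt(149)

E = 16*u^2 + 1, F = 16*u*v, G = 16*v^2 + 1; EG − F² = 16*u^2 + 16*v^2 + 1; √(EG − F²) = sqrt(16*u^2 + 16*v^2 + 1). At the given point: sqrt(149).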